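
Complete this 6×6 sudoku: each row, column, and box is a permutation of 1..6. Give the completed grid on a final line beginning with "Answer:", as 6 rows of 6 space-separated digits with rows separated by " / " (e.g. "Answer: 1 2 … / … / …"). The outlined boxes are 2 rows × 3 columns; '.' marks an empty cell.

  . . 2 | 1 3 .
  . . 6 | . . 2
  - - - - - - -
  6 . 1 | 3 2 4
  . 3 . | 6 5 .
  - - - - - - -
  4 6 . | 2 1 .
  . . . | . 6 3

Step 1. [r1c1∈{5}] r1c1 is down to just 5 ⇒ r1c1=5.
Step 2. [r6c3∈{5}] r6c3's peers cover all but 5 ⇒ r6c3=5.
Step 3. [r6c2∈{1,2}] 2 has one home in col 2: r6c2, so r6c2=2.
Step 4. [r2c5∈{4}] r2c5 is down to just 4, so r2c5=4.
Step 5. [r2c2∈{1}] nothing but 1 survives at r2c2. So r2c2=1.
Step 6. [r1c6∈{6}] r1c6 is down to just 6. So r1c6=6.
Step 7. [r4c3∈{4}] r4c3 is down to just 4 ⇒ r4c3=4.
Step 8. [r4c1∈{2}] r4c1 has the single candidate 2 ⇒ r4c1=2.
Step 9. [r2c4∈{5}] only 5 remains possible at r2c4 ⇒ r2c4=5.
Step 10. [r2c1∈{3}] only 3 remains possible at r2c1, so r2c1=3.
Step 11. [r3c2∈{5}] r3c2's peers cover all but 5, so r3c2=5.
Step 12. [r6c4∈{4}] r6c4 is down to just 4 ⇒ r6c4=4.
Step 13. [r1c2∈{4}] r1c2 has the single candidate 4, so r1c2=4.
Step 14. [r5c3∈{3}] nothing but 3 survives at r5c3. So r5c3=3.
Step 15. [r5c6∈{5}] nothing but 5 survives at r5c6 ⇒ r5c6=5.
Step 16. [r6c1∈{1}] only 1 remains possible at r6c1, so r6c1=1.
Step 17. [r4c6∈{1}] only 1 remains possible at r4c6. So r4c6=1.

Answer: 5 4 2 1 3 6 / 3 1 6 5 4 2 / 6 5 1 3 2 4 / 2 3 4 6 5 1 / 4 6 3 2 1 5 / 1 2 5 4 6 3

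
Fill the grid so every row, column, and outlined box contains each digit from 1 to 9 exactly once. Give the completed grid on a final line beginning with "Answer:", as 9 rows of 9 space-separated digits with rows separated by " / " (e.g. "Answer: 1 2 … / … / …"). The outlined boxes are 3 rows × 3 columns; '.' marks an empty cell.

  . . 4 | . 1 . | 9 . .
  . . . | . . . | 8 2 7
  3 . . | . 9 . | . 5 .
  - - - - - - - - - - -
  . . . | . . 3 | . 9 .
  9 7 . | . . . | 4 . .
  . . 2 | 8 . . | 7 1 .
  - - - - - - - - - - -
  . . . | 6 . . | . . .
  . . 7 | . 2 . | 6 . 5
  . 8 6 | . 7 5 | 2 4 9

Step 1. [r9c1∈{1}] nothing but 1 survives at r9c1, so r9c1=1.
Step 2. [r8c1∈{4}] r8c1 is down to just 4, so r8c1=4.
Step 3. [r7c7∈{1,3}] col 7 places 3 nowhere but r7c7, so r7c7=3.
Step 4. [r5c3∈{1,3,5,8}] r5c3 is the only open cell in col 3 admitting 3, so r5c3=3.
Step 5. [r1c1∈{2,5,6,7,8}] in col 1, 7 fits only at r1c1, so r1c1=7.
Step 6. [r4c7∈{5}] nothing but 5 survives at r4c7, so r4c7=5.
Step 7. [r3c6∈{2,4,6,7,8}] 7 has one home in col 6: r3c6, so r3c6=7.
Step 8. [r7c5∈{4,8}] across col 5, 8 lands solely at r7c5, so r7c5=8.
Step 9. [r8c4∈{1,3,9}] r8c4 is the only open cell in col 4 admitting 9, so r8c4=9.
Step 10. [r2c5∈{3,4,5,6}] r2c5 is the only open cell in col 5 admitting 3 ⇒ r2c5=3.
Step 11. [r4c4∈{1,2,4,7}] in row 4, 7 fits only at r4c4, so r4c4=7.
Step 12. [r3c9∈{1,4,6}] in col 9, 4 fits only at r3c9 ⇒ r3c9=4.
Step 13. [r3c2∈{1,2,6}] r3c2 is the only open cell in row 3 admitting 6, so r3c2=6.
Step 14. [r2c1∈{5}] nothing but 5 survives at r2c1 ⇒ r2c1=5.
Step 15. [r2c6∈{4,6}] in row 2, 6 fits only at r2c6, so r2c6=6.
Step 16. [r3c4∈{2}] r3c4's peers cover all but 2, so r3c4=2.
Step 17. [r6c1∈{6}] nothing but 6 survives at r6c1. So r6c1=6.
Step 18. [r6c2∈{4,5}] r6c2 is the only open cell in box 4 admitting 5. So r6c2=5.
Step 19. [r4c9∈{2,6,8}] r4c9 is the only open cell in row 4 admitting 2. So r4c9=2.
Step 20. [r1c8∈{3,6}] 3 has one home in col 8: r1c8 ⇒ r1c8=3.
Step 21. [r5c8∈{6,8}] across col 8, 6 lands solely at r5c8 ⇒ r5c8=6.
Step 22. [r7c6∈{1,4}] row 7 places 4 nowhere but r7c6, so r7c6=4.
Step 23. [r3c3∈{1,8}] 8 has one home in row 3: r3c3, so r3c3=8.
Step 24. [r5c4∈{1,5}] 1 has one home in col 4: r5c4. So r5c4=1.
Step 25. [r4c2∈{1,4}] in col 2, 4 fits only at r4c2 ⇒ r4c2=4.
Step 26. [r2c2∈{1,9}] 1 has one home in col 2: r2c2, so r2c2=1.
Step 27. [r7c2∈{2,9}] across col 2, 9 lands solely at r7c2. So r7c2=9.
Step 28. [r7c8∈{7}] r7c8 has the single candidate 7, so r7c8=7.
Step 29. [r4c5∈{6}] nothing but 6 survives at r4c5 ⇒ r4c5=6.
Step 30. [r1c6∈{8}] r1c6's peers cover all but 8 ⇒ r1c6=8.
Step 31. [r2c3∈{9}] r2c3 has the single candidate 9 ⇒ r2c3=9.
Step 32. [r7c3∈{5}] r7c3 has the single candidate 5, so r7c3=5.
Step 33. [r5c5∈{5}] r5c5's peers cover all but 5, so r5c5=5.
Step 34. [r5c9∈{8}] nothing but 8 survives at r5c9, so r5c9=8.
Step 35. [r5c6∈{2}] r5c6 is down to just 2. So r5c6=2.
Step 36. [r8c8∈{8}] r8c8's peers cover all but 8. So r8c8=8.
Step 37. [r8c2∈{3}] only 3 remains possible at r8c2, so r8c2=3.
Step 38. [r4c3∈{1}] r4c3's peers cover all but 1 ⇒ r4c3=1.
Step 39. [r6c9∈{3}] only 3 remains possible at r6c9, so r6c9=3.
Step 40. [r6c5∈{4}] r6c5's peers cover all but 4, so r6c5=4.
Step 41. [r7c9∈{1}] only 1 remains possible at r7c9, so r7c9=1.
Step 42. [r4c1∈{8}] only 8 remains possible at r4c1 ⇒ r4c1=8.
Step 43. [r2c4∈{4}] r2c4's peers cover all but 4 ⇒ r2c4=4.
Step 44. [r1c4∈{5}] r1c4 has the single candidate 5 ⇒ r1c4=5.
Step 45. [r8c6∈{1}] r8c6 has the single candidate 1 ⇒ r8c6=1.
Step 46. [r1c9∈{6}] only 6 remains possible at r1c9, so r1c9=6.
Step 47. [r3c7∈{1}] nothing but 1 survives at r3c7, so r3c7=1.
Step 48. [r1c2∈{2}] r1c2 has the single candidate 2 ⇒ r1c2=2.
Step 49. [r7c1∈{2}] r7c1 is down to just 2 ⇒ r7c1=2.
Step 50. [r9c4∈{3}] only 3 remains possible at r9c4, so r9c4=3.
Step 51. [r6c6∈{9}] r6c6 has the single candidate 9, so r6c6=9.

Answer: 7 2 4 5 1 8 9 3 6 / 5 1 9 4 3 6 8 2 7 / 3 6 8 2 9 7 1 5 4 / 8 4 1 7 6 3 5 9 2 / 9 7 3 1 5 2 4 6 8 / 6 5 2 8 4 9 7 1 3 / 2 9 5 6 8 4 3 7 1 / 4 3 7 9 2 1 6 8 5 / 1 8 6 3 7 5 2 4 9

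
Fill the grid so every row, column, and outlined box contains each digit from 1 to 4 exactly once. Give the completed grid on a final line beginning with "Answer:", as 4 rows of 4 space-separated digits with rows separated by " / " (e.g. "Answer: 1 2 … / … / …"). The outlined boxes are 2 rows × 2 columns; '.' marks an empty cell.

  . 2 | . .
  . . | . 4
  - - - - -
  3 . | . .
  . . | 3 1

Step 1. [r2c1∈{1}] only 1 remains possible at r2c1, so r2c1=1.
Step 2. [r4c2∈{4}] nothing but 4 survives at r4c2. So r4c2=4.
Step 3. [r3c3∈{2,4}] 4 has one home in row 3: r3c3, so r3c3=4.
Step 4. [r4c1∈{2}] nothing but 2 survives at r4c1. So r4c1=2.
Step 5. [r2c2∈{3}] r2c2's peers cover all but 3, so r2c2=3.
Step 6. [r2c3∈{2}] r2c3 has the single candidate 2, so r2c3=2.
Step 7. [r3c4∈{2}] nothing but 2 survives at r3c4. So r3c4=2.
Step 8. [r3c2∈{1}] only 1 remains possible at r3c2. So r3c2=1.
Step 9. [r1c4∈{3}] only 3 remains possible at r1c4 ⇒ r1c4=3.
Step 10. [r1c1∈{4}] r1c1 is down to just 4, so r1c1=4.
Step 11. [r1c3∈{1}] r1c3's peers cover all but 1. So r1c3=1.

Answer: 4 2 1 3 / 1 3 2 4 / 3 1 4 2 / 2 4 3 1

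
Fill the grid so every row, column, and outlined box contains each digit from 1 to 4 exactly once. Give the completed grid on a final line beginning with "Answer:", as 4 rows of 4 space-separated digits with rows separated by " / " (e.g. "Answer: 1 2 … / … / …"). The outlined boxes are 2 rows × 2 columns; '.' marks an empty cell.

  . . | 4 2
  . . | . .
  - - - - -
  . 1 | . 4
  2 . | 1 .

Step 1. [r2c3∈{3}] only 3 remains possible at r2c3, so r2c3=3.
Step 2. [r1c2∈{3}] nothing but 3 survives at r1c2. So r1c2=3.
Step 3. [r2c1∈{1,4}] in col 1, 4 fits only at r2c1 ⇒ r2c1=4.
Step 4. [r2c2∈{2}] nothing but 2 survives at r2c2 ⇒ r2c2=2.
Step 5. [r3c1∈{3}] r3c1's peers cover all but 3 ⇒ r3c1=3.
Step 6. [r2c4∈{1}] r2c4's peers cover all but 1, so r2c4=1.
Step 7. [r4c2∈{4}] nothing but 4 survives at r4c2 ⇒ r4c2=4.
Step 8. [r4c4∈{3}] r4c4 has the single candidate 3, so r4c4=3.
Step 9. [r1c1∈{1}] nothing but 1 survives at r1c1 ⇒ r1c1=1.
Step 10. [r3c3∈{2}] r3c3 is down to just 2 ⇒ r3c3=2.

Answer: 1 3 4 2 / 4 2 3 1 / 3 1 2 4 / 2 4 1 3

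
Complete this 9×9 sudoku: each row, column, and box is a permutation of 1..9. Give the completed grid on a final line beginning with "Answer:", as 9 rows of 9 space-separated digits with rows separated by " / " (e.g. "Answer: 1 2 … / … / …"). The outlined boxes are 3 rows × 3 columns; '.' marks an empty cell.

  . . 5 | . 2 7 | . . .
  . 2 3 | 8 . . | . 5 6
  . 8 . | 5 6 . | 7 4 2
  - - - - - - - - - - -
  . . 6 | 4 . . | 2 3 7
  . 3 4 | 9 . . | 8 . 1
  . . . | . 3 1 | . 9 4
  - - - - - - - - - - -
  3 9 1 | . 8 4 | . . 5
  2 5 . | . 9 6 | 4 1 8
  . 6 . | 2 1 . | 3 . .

Step 1. [r2c1∈{1,4,7,9}] r2c1 is the only open cell in row 2 admitting 7, so r2c1=7.
Step 2. [r4c1∈{1,5,8,9}] row 4 places 9 nowhere but r4c1, so r4c1=9.
Step 3. [r1c4∈{1,3}] across col 4, 1 lands solely at r1c4. So r1c4=1.
Step 4. [r8c3∈{7}] r8c3 has the single candidate 7, so r8c3=7.
Step 5. [r4c5∈{5}] r4c5 is down to just 5 ⇒ r4c5=5.
Step 6. [r9c1∈{4,8}] across row 9, 4 lands solely at r9c1. So r9c1=4.
Step 7. [r6c1∈{5,8}] col 1 places 8 nowhere but r6c1. So r6c1=8.
Step 8. [r6c4∈{6,7}] in col 4, 6 fits only at r6c4. So r6c4=6.
Step 9. [r1c7∈{9}] nothing but 9 survives at r1c7 ⇒ r1c7=9.
Step 10. [r7c8∈{2,6,7}] r7c8 is the only open cell in row 7 admitting 2 ⇒ r7c8=2.
Step 11. [r3c6∈{3,9}] row 3 places 3 nowhere but r3c6. So r3c6=3.
Step 12. [r6c2∈{7}] r6c2 is down to just 7. So r6c2=7.
Step 13. [r6c3∈{2}] r6c3's peers cover all but 2, so r6c3=2.
Step 14. [r5c8∈{6}] only 6 remains possible at r5c8. So r5c8=6.
Step 15. [r9c9∈{9}] r9c9's peers cover all but 9. So r9c9=9.
Step 16. [r2c7∈{1}] nothing but 1 survives at r2c7, so r2c7=1.
Step 17. [r2c6∈{9}] r2c6 has the single candidate 9. So r2c6=9.
Step 18. [r7c4∈{7}] nothing but 7 survives at r7c4 ⇒ r7c4=7.
Step 19. [r7c7∈{6}] r7c7's peers cover all but 6, so r7c7=6.
Step 20. [r1c2∈{4}] r1c2's peers cover all but 4, so r1c2=4.
Step 21. [r9c8∈{7}] r9c8 has the single candidate 7 ⇒ r9c8=7.
Step 22. [r5c5∈{7}] r5c5 is down to just 7 ⇒ r5c5=7.
Step 23. [r5c6∈{2}] r5c6 is down to just 2. So r5c6=2.
Step 24. [r4c6∈{8}] nothing but 8 survives at r4c6, so r4c6=8.
Step 25. [r5c1∈{5}] only 5 remains possible at r5c1. So r5c1=5.
Step 26. [r4c2∈{1}] nothing but 1 survives at r4c2, so r4c2=1.
Step 27. [r1c9∈{3}] r1c9 has the single candidate 3. So r1c9=3.
Step 28. [r9c3∈{8}] r9c3's peers cover all but 8. So r9c3=8.
Step 29. [r9c6∈{5}] only 5 remains possible at r9c6. So r9c6=5.
Step 30. [r3c1∈{1}] r3c1's peers cover all but 1 ⇒ r3c1=1.
Step 31. [r1c1∈{6}] r1c1 is down to just 6 ⇒ r1c1=6.
Step 32. [r1c8∈{8}] nothing but 8 survives at r1c8. So r1c8=8.
Step 33. [r6c7∈{5}] nothing but 5 survives at r6c7. So r6c7=5.
Step 34. [r2c5∈{4}] r2c5's peers cover all but 4, so r2c5=4.
Step 35. [r8c4∈{3}] nothing but 3 survives at r8c4. So r8c4=3.
Step 36. [r3c3∈{9}] r3c3 is down to just 9 ⇒ r3c3=9.

Answer: 6 4 5 1 2 7 9 8 3 / 7 2 3 8 4 9 1 5 6 / 1 8 9 5 6 3 7 4 2 / 9 1 6 4 5 8 2 3 7 / 5 3 4 9 7 2 8 6 1 / 8 7 2 6 3 1 5 9 4 / 3 9 1 7 8 4 6 2 5 / 2 5 7 3 9 6 4 1 8 / 4 6 8 2 1 5 3 7 9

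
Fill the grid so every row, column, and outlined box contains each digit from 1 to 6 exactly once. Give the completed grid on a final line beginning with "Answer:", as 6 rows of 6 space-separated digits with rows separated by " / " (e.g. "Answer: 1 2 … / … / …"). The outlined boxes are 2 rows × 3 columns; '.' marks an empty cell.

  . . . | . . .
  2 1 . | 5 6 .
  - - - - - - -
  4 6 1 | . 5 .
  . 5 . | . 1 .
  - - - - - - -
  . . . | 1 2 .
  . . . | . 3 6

Step 1. [r4c1∈{3}] nothing but 3 survives at r4c1 ⇒ r4c1=3.
Step 2. [r6c4∈{4}] r6c4 is down to just 4. So r6c4=4.
Step 3. [r1c5∈{4}] r1c5 is down to just 4 ⇒ r1c5=4.
Step 4. [r1c2∈{3}] r1c2 is down to just 3, so r1c2=3.
Step 5. [r5c3∈{3,4,5,6}] in row 5, 3 fits only at r5c3 ⇒ r5c3=3.
Step 6. [r4c3∈{2}] only 2 remains possible at r4c3 ⇒ r4c3=2.
Step 7. [r6c3∈{5}] r6c3 has the single candidate 5, so r6c3=5.
Step 8. [r1c4∈{2}] only 2 remains possible at r1c4 ⇒ r1c4=2.
Step 9. [r1c1∈{5,6}] row 1 places 5 nowhere but r1c1, so r1c1=5.
Step 10. [r2c6∈{3}] r2c6's peers cover all but 3. So r2c6=3.
Step 11. [r1c6∈{1}] r1c6 is down to just 1. So r1c6=1.
Step 12. [r4c4∈{6}] r4c4's peers cover all but 6. So r4c4=6.
Step 13. [r5c1∈{6}] r5c1's peers cover all but 6. So r5c1=6.
Step 14. [r3c4∈{3}] nothing but 3 survives at r3c4 ⇒ r3c4=3.
Step 15. [r6c2∈{2}] r6c2's peers cover all but 2, so r6c2=2.
Step 16. [r5c6∈{5}] r5c6's peers cover all but 5 ⇒ r5c6=5.
Step 17. [r6c1∈{1}] only 1 remains possible at r6c1, so r6c1=1.
Step 18. [r1c3∈{6}] only 6 remains possible at r1c3 ⇒ r1c3=6.
Step 19. [r3c6∈{2}] r3c6's peers cover all but 2. So r3c6=2.
Step 20. [r4c6∈{4}] r4c6 is down to just 4 ⇒ r4c6=4.
Step 21. [r2c3∈{4}] only 4 remains possible at r2c3. So r2c3=4.
Step 22. [r5c2∈{4}] r5c2 is down to just 4 ⇒ r5c2=4.

Answer: 5 3 6 2 4 1 / 2 1 4 5 6 3 / 4 6 1 3 5 2 / 3 5 2 6 1 4 / 6 4 3 1 2 5 / 1 2 5 4 3 6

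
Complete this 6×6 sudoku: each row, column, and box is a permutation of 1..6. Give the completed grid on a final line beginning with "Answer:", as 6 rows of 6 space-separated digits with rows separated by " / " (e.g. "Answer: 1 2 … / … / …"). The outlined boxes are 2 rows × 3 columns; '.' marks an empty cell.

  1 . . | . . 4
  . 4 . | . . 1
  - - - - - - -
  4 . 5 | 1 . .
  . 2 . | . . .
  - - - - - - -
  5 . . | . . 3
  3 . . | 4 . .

Step 1. [r4c1∈{6}] r4c1's peers cover all but 6. So r4c1=6.
Step 2. [r2c1∈{2}] only 2 remains possible at r2c1, so r2c1=2.
Step 3. [r1c2∈{3,5,6}] in col 2, 5 fits only at r1c2 ⇒ r1c2=5.
Step 4. [r5c3∈{1,2,4,6}] 4 has one home in row 5: r5c3 ⇒ r5c3=4.
Step 5. [r6c3∈{1,2,6}] r6c3 is the only open cell in col 3 admitting 2. So r6c3=2.
Step 6. [r4c6∈{5}] only 5 remains possible at r4c6 ⇒ r4c6=5.
Step 7. [r6c6∈{6}] only 6 remains possible at r6c6. So r6c6=6.
Step 8. [r4c4∈{3}] nothing but 3 survives at r4c4, so r4c4=3.
Step 9. [r3c5∈{2,6}] 6 has one home in row 3: r3c5. So r3c5=6.
Step 10. [r6c5∈{1,5}] r6c5 is the only open cell in row 6 admitting 5, so r6c5=5.
Step 11. [r2c5∈{3}] nothing but 3 survives at r2c5 ⇒ r2c5=3.
Step 12. [r2c3∈{6}] nothing but 6 survives at r2c3. So r2c3=6.
Step 13. [r5c5∈{1,2}] in col 5, 1 fits only at r5c5, so r5c5=1.
Step 14. [r1c4∈{2,6}] across row 1, 6 lands solely at r1c4 ⇒ r1c4=6.
Step 15. [r5c4∈{2}] r5c4's peers cover all but 2. So r5c4=2.
Step 16. [r2c4∈{5}] nothing but 5 survives at r2c4 ⇒ r2c4=5.
Step 17. [r5c2∈{6}] r5c2 is down to just 6. So r5c2=6.
Step 18. [r3c6∈{2}] r3c6 has the single candidate 2, so r3c6=2.
Step 19. [r4c5∈{4}] only 4 remains possible at r4c5 ⇒ r4c5=4.
Step 20. [r1c3∈{3}] r1c3 is down to just 3 ⇒ r1c3=3.
Step 21. [r3c2∈{3}] nothing but 3 survives at r3c2, so r3c2=3.
Step 22. [r6c2∈{1}] nothing but 1 survives at r6c2. So r6c2=1.
Step 23. [r1c5∈{2}] r1c5 is down to just 2 ⇒ r1c5=2.
Step 24. [r4c3∈{1}] r4c3 is down to just 1 ⇒ r4c3=1.

Answer: 1 5 3 6 2 4 / 2 4 6 5 3 1 / 4 3 5 1 6 2 / 6 2 1 3 4 5 / 5 6 4 2 1 3 / 3 1 2 4 5 6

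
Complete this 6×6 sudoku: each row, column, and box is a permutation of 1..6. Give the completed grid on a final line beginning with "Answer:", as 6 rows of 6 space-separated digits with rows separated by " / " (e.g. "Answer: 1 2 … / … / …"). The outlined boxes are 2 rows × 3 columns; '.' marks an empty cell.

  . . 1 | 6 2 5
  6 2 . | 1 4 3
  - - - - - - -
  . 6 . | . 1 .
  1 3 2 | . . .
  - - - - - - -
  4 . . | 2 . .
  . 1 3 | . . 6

Step 1. [r6c5∈{5}] r6c5 has the single candidate 5. So r6c5=5.
Step 2. [r3c3∈{4,5}] 4 has one home in col 3: r3c3 ⇒ r3c3=4.
Step 3. [r4c4∈{4,5}] in row 4, 5 fits only at r4c4 ⇒ r4c4=5.
Step 4. [r5c2∈{5}] r5c2 is down to just 5. So r5c2=5.
Step 5. [r5c6∈{1}] r5c6 is down to just 1, so r5c6=1.
Step 6. [r3c4∈{3}] only 3 remains possible at r3c4, so r3c4=3.
Step 7. [r6c1∈{2}] r6c1's peers cover all but 2, so r6c1=2.
Step 8. [r5c3∈{6}] only 6 remains possible at r5c3, so r5c3=6.
Step 9. [r4c5∈{6}] nothing but 6 survives at r4c5 ⇒ r4c5=6.
Step 10. [r1c2∈{4}] nothing but 4 survives at r1c2, so r1c2=4.
Step 11. [r5c5∈{3}] nothing but 3 survives at r5c5. So r5c5=3.
Step 12. [r4c6∈{4}] r4c6's peers cover all but 4, so r4c6=4.
Step 13. [r6c4∈{4}] r6c4 is down to just 4. So r6c4=4.
Step 14. [r1c1∈{3}] r1c1 has the single candidate 3 ⇒ r1c1=3.
Step 15. [r3c1∈{5}] r3c1's peers cover all but 5, so r3c1=5.
Step 16. [r3c6∈{2}] r3c6 is down to just 2, so r3c6=2.
Step 17. [r2c3∈{5}] r2c3's peers cover all but 5. So r2c3=5.

Answer: 3 4 1 6 2 5 / 6 2 5 1 4 3 / 5 6 4 3 1 2 / 1 3 2 5 6 4 / 4 5 6 2 3 1 / 2 1 3 4 5 6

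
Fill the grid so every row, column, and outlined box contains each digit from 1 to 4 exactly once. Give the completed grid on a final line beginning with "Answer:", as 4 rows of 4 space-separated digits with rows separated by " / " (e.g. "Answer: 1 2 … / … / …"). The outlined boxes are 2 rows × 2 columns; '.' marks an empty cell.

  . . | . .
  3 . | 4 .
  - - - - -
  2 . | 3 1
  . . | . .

Step 1. [r2c4∈{2}] r2c4 has the single candidate 2 ⇒ r2c4=2.
Step 2. [r2c2∈{1}] r2c2 is down to just 1 ⇒ r2c2=1.
Step 3. [r3c2∈{4}] r3c2 is down to just 4. So r3c2=4.
Step 4. [r1c3∈{1}] only 1 remains possible at r1c3. So r1c3=1.
Step 5. [r1c4∈{3}] r1c4 is down to just 3. So r1c4=3.
Step 6. [r1c2∈{2}] nothing but 2 survives at r1c2, so r1c2=2.
Step 7. [r4c1∈{1}] r4c1 has the single candidate 1. So r4c1=1.
Step 8. [r4c2∈{3}] r4c2's peers cover all but 3 ⇒ r4c2=3.
Step 9. [r1c1∈{4}] r1c1 is down to just 4, so r1c1=4.
Step 10. [r4c4∈{4}] only 4 remains possible at r4c4, so r4c4=4.
Step 11. [r4c3∈{2}] r4c3 is down to just 2 ⇒ r4c3=2.

Answer: 4 2 1 3 / 3 1 4 2 / 2 4 3 1 / 1 3 2 4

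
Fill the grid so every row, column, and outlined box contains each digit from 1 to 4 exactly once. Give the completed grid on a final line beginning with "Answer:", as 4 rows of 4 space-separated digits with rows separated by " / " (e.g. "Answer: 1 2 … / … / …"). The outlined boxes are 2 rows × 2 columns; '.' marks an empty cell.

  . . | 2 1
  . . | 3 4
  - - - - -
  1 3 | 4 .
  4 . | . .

Step 1. [r4c2∈{2}] r4c2 has the single candidate 2, so r4c2=2.
Step 2. [r3c4∈{2}] r3c4's peers cover all but 2 ⇒ r3c4=2.
Step 3. [r4c4∈{3}] r4c4's peers cover all but 3. So r4c4=3.
Step 4. [r1c1∈{3}] nothing but 3 survives at r1c1. So r1c1=3.
Step 5. [r2c1∈{2}] r2c1 is down to just 2 ⇒ r2c1=2.
Step 6. [r1c2∈{4}] r1c2 has the single candidate 4 ⇒ r1c2=4.
Step 7. [r4c3∈{1}] only 1 remains possible at r4c3, so r4c3=1.
Step 8. [r2c2∈{1}] r2c2 is down to just 1, so r2c2=1.

Answer: 3 4 2 1 / 2 1 3 4 / 1 3 4 2 / 4 2 1 3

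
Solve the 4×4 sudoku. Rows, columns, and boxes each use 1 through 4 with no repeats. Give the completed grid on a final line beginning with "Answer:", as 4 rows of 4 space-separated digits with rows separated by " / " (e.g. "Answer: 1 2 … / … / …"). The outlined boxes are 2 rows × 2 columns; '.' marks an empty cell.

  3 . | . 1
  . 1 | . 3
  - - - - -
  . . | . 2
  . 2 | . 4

Step 1. [r1c2∈{4}] r1c2 is down to just 4, so r1c2=4.
Step 2. [r4c1∈{1}] r4c1 is down to just 1, so r4c1=1.
Step 3. [r2c3∈{2,4}] 4 has one home in row 2: r2c3, so r2c3=4.
Step 4. [r3c3∈{1,3}] row 3 places 1 nowhere but r3c3. So r3c3=1.
Step 5. [r1c3∈{2}] r1c3 has the single candidate 2, so r1c3=2.
Step 6. [r3c1∈{4}] only 4 remains possible at r3c1, so r3c1=4.
Step 7. [r4c3∈{3}] r4c3's peers cover all but 3 ⇒ r4c3=3.
Step 8. [r2c1∈{2}] r2c1 is down to just 2 ⇒ r2c1=2.
Step 9. [r3c2∈{3}] r3c2's peers cover all but 3 ⇒ r3c2=3.

Answer: 3 4 2 1 / 2 1 4 3 / 4 3 1 2 / 1 2 3 4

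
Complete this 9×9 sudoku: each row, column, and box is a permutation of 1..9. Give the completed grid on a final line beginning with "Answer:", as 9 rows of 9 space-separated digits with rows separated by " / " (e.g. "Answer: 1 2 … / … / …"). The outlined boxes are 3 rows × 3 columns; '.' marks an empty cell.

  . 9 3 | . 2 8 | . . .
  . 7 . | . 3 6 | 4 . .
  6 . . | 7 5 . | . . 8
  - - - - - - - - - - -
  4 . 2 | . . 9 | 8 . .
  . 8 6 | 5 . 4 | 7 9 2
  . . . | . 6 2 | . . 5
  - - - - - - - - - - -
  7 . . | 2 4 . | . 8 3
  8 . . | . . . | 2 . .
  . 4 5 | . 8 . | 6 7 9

Step 1. [r2c9∈{1}] nothing but 1 survives at r2c9. So r2c9=1.
Step 2. [r3c6∈{1}] r3c6 has the single candidate 1. So r3c6=1.
Step 3. [r5c1∈{1,3}] across row 5, 3 lands solely at r5c1. So r5c1=3.
Step 4. [r6c2∈{1}] nothing but 1 survives at r6c2. So r6c2=1.
Step 5. [r4c8∈{1,3,6}] across box 6, 1 lands solely at r4c8 ⇒ r4c8=1.
Step 6. [r8c4∈{1,3,6,9}] r8c4 is the only open cell in col 4 admitting 6 ⇒ r8c4=6.
Step 7. [r1c7∈{5}] nothing but 5 survives at r1c7. So r1c7=5.
Step 8. [r7c3∈{1,9}] 9 has one home in row 7: r7c3, so r7c3=9.
Step 9. [r9c4∈{1,3}] across col 4, 1 lands solely at r9c4 ⇒ r9c4=1.
Step 10. [r6c7∈{3}] nothing but 3 survives at r6c7 ⇒ r6c7=3.
Step 11. [r8c6∈{3,5,7}] in col 6, 7 fits only at r8c6. So r8c6=7.
Step 12. [r2c8∈{2}] nothing but 2 survives at r2c8 ⇒ r2c8=2.
Step 13. [r8c9∈{4}] only 4 remains possible at r8c9, so r8c9=4.
Step 14. [r4c9∈{6}] r4c9 has the single candidate 6 ⇒ r4c9=6.
Step 15. [r7c2∈{6}] nothing but 6 survives at r7c2 ⇒ r7c2=6.
Step 16. [r5c5∈{1}] r5c5 is down to just 1, so r5c5=1.
Step 17. [r4c4∈{3}] nothing but 3 survives at r4c4, so r4c4=3.
Step 18. [r8c8∈{5}] r8c8 is down to just 5. So r8c8=5.
Step 19. [r1c1∈{1}] r1c1 is down to just 1. So r1c1=1.
Step 20. [r2c4∈{9}] only 9 remains possible at r2c4, so r2c4=9.
Step 21. [r1c4∈{4}] r1c4 is down to just 4 ⇒ r1c4=4.
Step 22. [r6c4∈{8}] r6c4 has the single candidate 8, so r6c4=8.
Step 23. [r9c1∈{2}] only 2 remains possible at r9c1 ⇒ r9c1=2.
Step 24. [r6c8∈{4}] nothing but 4 survives at r6c8, so r6c8=4.
Step 25. [r4c2∈{5}] r4c2 is down to just 5 ⇒ r4c2=5.
Step 26. [r7c7∈{1}] only 1 remains possible at r7c7. So r7c7=1.
Step 27. [r2c1∈{5}] r2c1 has the single candidate 5, so r2c1=5.
Step 28. [r3c2∈{2}] r3c2's peers cover all but 2, so r3c2=2.
Step 29. [r1c9∈{7}] only 7 remains possible at r1c9, so r1c9=7.
Step 30. [r6c3∈{7}] r6c3 has the single candidate 7 ⇒ r6c3=7.
Step 31. [r3c3∈{4}] only 4 remains possible at r3c3 ⇒ r3c3=4.
Step 32. [r4c5∈{7}] only 7 remains possible at r4c5, so r4c5=7.
Step 33. [r8c3∈{1}] r8c3's peers cover all but 1 ⇒ r8c3=1.
Step 34. [r9c6∈{3}] r9c6 has the single candidate 3 ⇒ r9c6=3.
Step 35. [r8c5∈{9}] r8c5's peers cover all but 9. So r8c5=9.
Step 36. [r7c6∈{5}] nothing but 5 survives at r7c6. So r7c6=5.
Step 37. [r8c2∈{3}] r8c2 has the single candidate 3 ⇒ r8c2=3.
Step 38. [r6c1∈{9}] nothing but 9 survives at r6c1, so r6c1=9.
Step 39. [r3c8∈{3}] nothing but 3 survives at r3c8 ⇒ r3c8=3.
Step 40. [r1c8∈{6}] nothing but 6 survives at r1c8 ⇒ r1c8=6.
Step 41. [r2c3∈{8}] r2c3 is down to just 8 ⇒ r2c3=8.
Step 42. [r3c7∈{9}] r3c7 is down to just 9. So r3c7=9.

Answer: 1 9 3 4 2 8 5 6 7 / 5 7 8 9 3 6 4 2 1 / 6 2 4 7 5 1 9 3 8 / 4 5 2 3 7 9 8 1 6 / 3 8 6 5 1 4 7 9 2 / 9 1 7 8 6 2 3 4 5 / 7 6 9 2 4 5 1 8 3 / 8 3 1 6 9 7 2 5 4 / 2 4 5 1 8 3 6 7 9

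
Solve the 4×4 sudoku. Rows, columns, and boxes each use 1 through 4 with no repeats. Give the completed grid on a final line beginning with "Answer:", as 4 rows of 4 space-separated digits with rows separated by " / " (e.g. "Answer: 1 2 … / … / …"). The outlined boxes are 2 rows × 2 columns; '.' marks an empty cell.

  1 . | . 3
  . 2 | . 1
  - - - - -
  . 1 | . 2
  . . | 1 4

Step 1. [r2c1∈{3,4}] r2c1 is the only open cell in row 2 admitting 3, so r2c1=3.
Step 2. [r1c3∈{2,4}] across row 1, 2 lands solely at r1c3 ⇒ r1c3=2.
Step 3. [r3c1∈{4}] r3c1 is down to just 4, so r3c1=4.
Step 4. [r1c2∈{4}] r1c2's peers cover all but 4. So r1c2=4.
Step 5. [r2c3∈{4}] r2c3's peers cover all but 4 ⇒ r2c3=4.
Step 6. [r3c3∈{3}] r3c3 is down to just 3. So r3c3=3.
Step 7. [r4c2∈{3}] only 3 remains possible at r4c2. So r4c2=3.
Step 8. [r4c1∈{2}] only 2 remains possible at r4c1, so r4c1=2.

Answer: 1 4 2 3 / 3 2 4 1 / 4 1 3 2 / 2 3 1 4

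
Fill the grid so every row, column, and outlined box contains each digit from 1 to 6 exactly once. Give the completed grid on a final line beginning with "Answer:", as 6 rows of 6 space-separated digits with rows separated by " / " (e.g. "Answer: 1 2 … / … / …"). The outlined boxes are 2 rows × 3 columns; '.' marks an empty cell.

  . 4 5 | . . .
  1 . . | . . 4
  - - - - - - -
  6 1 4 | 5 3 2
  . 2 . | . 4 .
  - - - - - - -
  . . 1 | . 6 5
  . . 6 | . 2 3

Step 1. [r2c3∈{2,3}] 2 has one home in col 3: r2c3, so r2c3=2.
Step 2. [r1c1∈{3}] r1c1 has the single candidate 3. So r1c1=3.
Step 3. [r6c4∈{1,4}] across row 6, 1 lands solely at r6c4, so r6c4=1.
Step 4. [r4c4∈{6}] nothing but 6 survives at r4c4. So r4c4=6.
Step 5. [r6c1∈{4,5}] across row 6, 4 lands solely at r6c1 ⇒ r6c1=4.
Step 6. [r4c6∈{1}] only 1 remains possible at r4c6 ⇒ r4c6=1.
Step 7. [r1c5∈{1}] r1c5 is down to just 1, so r1c5=1.
Step 8. [r2c2∈{6}] r2c2 is down to just 6 ⇒ r2c2=6.
Step 9. [r2c4∈{3}] r2c4 is down to just 3. So r2c4=3.
Step 10. [r5c2∈{3}] r5c2's peers cover all but 3, so r5c2=3.
Step 11. [r1c4∈{2}] r1c4 has the single candidate 2, so r1c4=2.
Step 12. [r1c6∈{6}] r1c6 is down to just 6 ⇒ r1c6=6.
Step 13. [r2c5∈{5}] r2c5 is down to just 5 ⇒ r2c5=5.
Step 14. [r6c2∈{5}] only 5 remains possible at r6c2 ⇒ r6c2=5.
Step 15. [r4c3∈{3}] nothing but 3 survives at r4c3 ⇒ r4c3=3.
Step 16. [r5c1∈{2}] nothing but 2 survives at r5c1 ⇒ r5c1=2.
Step 17. [r5c4∈{4}] r5c4 is down to just 4 ⇒ r5c4=4.
Step 18. [r4c1∈{5}] r4c1 has the single candidate 5, so r4c1=5.

Answer: 3 4 5 2 1 6 / 1 6 2 3 5 4 / 6 1 4 5 3 2 / 5 2 3 6 4 1 / 2 3 1 4 6 5 / 4 5 6 1 2 3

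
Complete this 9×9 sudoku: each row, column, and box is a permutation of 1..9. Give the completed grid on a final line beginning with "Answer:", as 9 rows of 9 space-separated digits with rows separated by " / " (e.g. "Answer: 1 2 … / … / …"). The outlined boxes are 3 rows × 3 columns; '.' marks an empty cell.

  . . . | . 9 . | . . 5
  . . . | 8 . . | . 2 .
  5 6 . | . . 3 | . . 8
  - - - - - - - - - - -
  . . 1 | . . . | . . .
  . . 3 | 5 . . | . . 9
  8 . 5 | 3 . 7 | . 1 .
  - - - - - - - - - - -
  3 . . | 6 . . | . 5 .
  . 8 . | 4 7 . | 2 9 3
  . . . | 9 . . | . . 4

Step 1. [r4c4∈{2}] r4c4's peers cover all but 2 ⇒ r4c4=2.
Step 2. [r6c2∈{2,4,9}] across row 6, 9 lands solely at r6c2 ⇒ r6c2=9.
Step 3. [r2c1∈{1,4,7,9}] in col 1, 9 fits only at r2c1. So r2c1=9.
Step 4. [r9c2∈{1,2,5,7}] 5 has one home in col 2: r9c2, so r9c2=5.
Step 5. [r4c7∈{3,4,5,6,7,8}] 5 has one home in row 4: r4c7, so r4c7=5.
Step 6. [r4c8∈{3,4,6,7,8}] in row 4, 3 fits only at r4c8. So r4c8=3.
Step 7. [r2c5∈{1,4,5,6}] col 5 places 5 nowhere but r2c5 ⇒ r2c5=5.
Step 8. [r3c7∈{1,4,7,9}] 9 has one home in row 3: r3c7 ⇒ r3c7=9.
Step 9. [r8c3∈{6}] nothing but 6 survives at r8c3, so r8c3=6.
Step 10. [r8c1∈{1}] nothing but 1 survives at r8c1. So r8c1=1.
Step 11. [r9c5∈{1,2,3,8}] across row 9, 3 lands solely at r9c5 ⇒ r9c5=3.
Step 12. [r7c3∈{2,4,7,9}] in row 7, 9 fits only at r7c3. So r7c3=9.
Step 13. [r7c2∈{2,4,7}] row 7 places 4 nowhere but r7c2 ⇒ r7c2=4.
Step 14. [r4c2∈{7}] r4c2 is down to just 7, so r4c2=7.
Step 15. [r4c9∈{6}] r4c9 is down to just 6 ⇒ r4c9=6.
Step 16. [r6c7∈{4}] r6c7 is down to just 4 ⇒ r6c7=4.
Step 17. [r4c1∈{4}] r4c1's peers cover all but 4, so r4c1=4.
Step 18. [r4c5∈{8}] only 8 remains possible at r4c5 ⇒ r4c5=8.
Step 19. [r5c1∈{2,6}] across col 1, 6 lands solely at r5c1 ⇒ r5c1=6.
Step 20. [r1c3∈{2,4,7,8}] r1c3 is the only open cell in row 1 admitting 8. So r1c3=8.
Step 21. [r9c8∈{6,7,8}] r9c1 and r9c3 in row 9 both hold exactly {2,7}; those values are spoken for ⇒ r9c8≠7.
Step 22. [r1c4∈{1,7}] along row 3, every 1-candidate lies inside box 2. So r1c4≠1.
Step 23. [r1c4∈{7}] r1c4's peers cover all but 7 ⇒ r1c4=7.
Step 24. [r1c1∈{2}] r1c1's peers cover all but 2 ⇒ r1c1=2.
Step 25. [r3c5∈{1,2,4}] 2 has one home in row 3: r3c5, so r3c5=2.
Step 26. [r7c5∈{1}] r7c5 has the single candidate 1, so r7c5=1.
Step 27. [r2c9∈{1,7}] r2c9 is the only open cell in col 9 admitting 1, so r2c9=1.
Step 28. [r9c7∈{1,6,7,8}] 1 has one home in row 9: r9c7. So r9c7=1.
Step 29. [r9c8∈{6,8}] across row 9, 6 lands solely at r9c8, so r9c8=6.
Step 30. [r7c7∈{7,8}] r7c7 is the only open cell in box 9 admitting 8, so r7c7=8.
Step 31. [r1c8∈{4}] only 4 remains possible at r1c8 ⇒ r1c8=4.
Step 32. [r2c6∈{4,6}] r2c6 is the only open cell in box 2 admitting 4 ⇒ r2c6=4.
Step 33. [r3c8∈{7}] r3c8 is down to just 7, so r3c8=7.
Step 34. [r1c6∈{1,6}] r1c6 is the only open cell in col 6 admitting 6, so r1c6=6.
Step 35. [r1c7∈{3}] r1c7's peers cover all but 3, so r1c7=3.
Step 36. [r9c3∈{2,7}] in col 3, 2 fits only at r9c3 ⇒ r9c3=2.
Step 37. [r7c6∈{2}] r7c6 has the single candidate 2 ⇒ r7c6=2.
Step 38. [r4c6∈{9}] nothing but 9 survives at r4c6 ⇒ r4c6=9.
Step 39. [r2c2∈{3}] nothing but 3 survives at r2c2. So r2c2=3.
Step 40. [r1c2∈{1}] r1c2's peers cover all but 1 ⇒ r1c2=1.
Step 41. [r5c2∈{2}] r5c2 is down to just 2 ⇒ r5c2=2.
Step 42. [r9c1∈{7}] only 7 remains possible at r9c1 ⇒ r9c1=7.
Step 43. [r3c3∈{4}] only 4 remains possible at r3c3 ⇒ r3c3=4.
Step 44. [r6c5∈{6}] r6c5 is down to just 6 ⇒ r6c5=6.
Step 45. [r7c9∈{7}] nothing but 7 survives at r7c9. So r7c9=7.
Step 46. [r5c7∈{7}] r5c7 has the single candidate 7 ⇒ r5c7=7.
Step 47. [r5c6∈{1}] only 1 remains possible at r5c6, so r5c6=1.
Step 48. [r8c6∈{5}] only 5 remains possible at r8c6, so r8c6=5.
Step 49. [r9c6∈{8}] r9c6 is down to just 8 ⇒ r9c6=8.
Step 50. [r3c4∈{1}] r3c4 has the single candidate 1. So r3c4=1.
Step 51. [r2c3∈{7}] r2c3 has the single candidate 7, so r2c3=7.
Step 52. [r2c7∈{6}] nothing but 6 survives at r2c7 ⇒ r2c7=6.
Step 53. [r5c8∈{8}] r5c8's peers cover all but 8, so r5c8=8.
Step 54. [r6c9∈{2}] r6c9's peers cover all but 2. So r6c9=2.
Step 55. [r5c5∈{4}] r5c5's peers cover all but 4 ⇒ r5c5=4.

Answer: 2 1 8 7 9 6 3 4 5 / 9 3 7 8 5 4 6 2 1 / 5 6 4 1 2 3 9 7 8 / 4 7 1 2 8 9 5 3 6 / 6 2 3 5 4 1 7 8 9 / 8 9 5 3 6 7 4 1 2 / 3 4 9 6 1 2 8 5 7 / 1 8 6 4 7 5 2 9 3 / 7 5 2 9 3 8 1 6 4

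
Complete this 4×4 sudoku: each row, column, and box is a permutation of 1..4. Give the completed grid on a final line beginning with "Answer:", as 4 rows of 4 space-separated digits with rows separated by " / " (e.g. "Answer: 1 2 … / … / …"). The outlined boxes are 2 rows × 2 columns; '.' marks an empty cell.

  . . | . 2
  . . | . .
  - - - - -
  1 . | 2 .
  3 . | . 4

Step 1. [r1c1∈{4}] r1c1's peers cover all but 4 ⇒ r1c1=4.
Step 2. [r2c4∈{1,3}] 1 has one home in col 4: r2c4, so r2c4=1.
Step 3. [r1c3∈{3}] nothing but 3 survives at r1c3. So r1c3=3.
Step 4. [r2c1∈{2}] r2c1 has the single candidate 2 ⇒ r2c1=2.
Step 5. [r2c2∈{3}] r2c2 is down to just 3 ⇒ r2c2=3.
Step 6. [r2c3∈{4}] only 4 remains possible at r2c3 ⇒ r2c3=4.
Step 7. [r3c4∈{3}] r3c4 has the single candidate 3 ⇒ r3c4=3.
Step 8. [r3c2∈{4}] only 4 remains possible at r3c2. So r3c2=4.
Step 9. [r4c2∈{2}] r4c2 is down to just 2 ⇒ r4c2=2.
Step 10. [r1c2∈{1}] nothing but 1 survives at r1c2 ⇒ r1c2=1.
Step 11. [r4c3∈{1}] only 1 remains possible at r4c3, so r4c3=1.

Answer: 4 1 3 2 / 2 3 4 1 / 1 4 2 3 / 3 2 1 4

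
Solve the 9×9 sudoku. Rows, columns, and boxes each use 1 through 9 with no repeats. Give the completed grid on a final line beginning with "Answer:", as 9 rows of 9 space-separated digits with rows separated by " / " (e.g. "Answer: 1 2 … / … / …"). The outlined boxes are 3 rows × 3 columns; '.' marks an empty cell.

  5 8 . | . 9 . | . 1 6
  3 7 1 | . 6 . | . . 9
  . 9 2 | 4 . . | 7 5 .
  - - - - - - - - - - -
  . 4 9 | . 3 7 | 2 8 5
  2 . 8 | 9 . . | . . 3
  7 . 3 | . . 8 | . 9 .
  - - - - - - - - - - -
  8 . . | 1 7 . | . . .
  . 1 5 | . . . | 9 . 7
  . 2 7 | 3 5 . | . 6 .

Step 1. [r2c8∈{2,4}] box 3 places 2 nowhere but r2c8, so r2c8=2.
Step 2. [r2c7∈{4,8}] across row 2, 4 lands solely at r2c7 ⇒ r2c7=4.
Step 3. [r7c3∈{4,6}] in col 3, 6 fits only at r7c3 ⇒ r7c3=6.
Step 4. [r8c1∈{4}] only 4 remains possible at r8c1 ⇒ r8c1=4.
Step 5. [r4c4∈{6}] nothing but 6 survives at r4c4, so r4c4=6.
Step 6. [r7c6∈{2,4,9}] r7c6 is the only open cell in row 7 admitting 9, so r7c6=9.
Step 7. [r2c4∈{5,8}] across row 2, 8 lands solely at r2c4, so r2c4=8.
Step 8. [r8c4∈{2}] r8c4 has the single candidate 2, so r8c4=2.
Step 9. [r3c5∈{1}] r3c5 has the single candidate 1. So r3c5=1.
Step 10. [r5c6∈{1,4,5}] 1 has one home in col 6: r5c6 ⇒ r5c6=1.
Step 11. [r1c7∈{3}] r1c7's peers cover all but 3. So r1c7=3.
Step 12. [r5c7∈{6}] r5c7 is down to just 6. So r5c7=6.
Step 13. [r5c5∈{4}] r5c5's peers cover all but 4. So r5c5=4.
Step 14. [r7c8∈{3,4}] col 8 places 4 nowhere but r7c8 ⇒ r7c8=4.
Step 15. [r6c7∈{1}] nothing but 1 survives at r6c7, so r6c7=1.
Step 16. [r9c9∈{1,8}] 1 has one home in row 9: r9c9, so r9c9=1.
Step 17. [r6c2∈{5,6}] 6 has one home in row 6: r6c2. So r6c2=6.
Step 18. [r7c7∈{5}] r7c7's peers cover all but 5, so r7c7=5.
Step 19. [r8c8∈{3}] r8c8's peers cover all but 3, so r8c8=3.
Step 20. [r9c6∈{4}] r9c6's peers cover all but 4, so r9c6=4.
Step 21. [r6c9∈{4}] nothing but 4 survives at r6c9. So r6c9=4.
Step 22. [r3c9∈{8}] r3c9 is down to just 8 ⇒ r3c9=8.
Step 23. [r2c6∈{5}] r2c6 is down to just 5. So r2c6=5.
Step 24. [r6c5∈{2}] r6c5 has the single candidate 2 ⇒ r6c5=2.
Step 25. [r1c3∈{4}] r1c3 has the single candidate 4, so r1c3=4.
Step 26. [r9c1∈{9}] nothing but 9 survives at r9c1 ⇒ r9c1=9.
Step 27. [r1c6∈{2}] r1c6 is down to just 2 ⇒ r1c6=2.
Step 28. [r8c6∈{6}] r8c6's peers cover all but 6, so r8c6=6.
Step 29. [r6c4∈{5}] r6c4 is down to just 5, so r6c4=5.
Step 30. [r1c4∈{7}] nothing but 7 survives at r1c4 ⇒ r1c4=7.
Step 31. [r3c6∈{3}] only 3 remains possible at r3c6 ⇒ r3c6=3.
Step 32. [r3c1∈{6}] nothing but 6 survives at r3c1, so r3c1=6.
Step 33. [r7c9∈{2}] r7c9 has the single candidate 2 ⇒ r7c9=2.
Step 34. [r4c1∈{1}] r4c1's peers cover all but 1. So r4c1=1.
Step 35. [r8c5∈{8}] r8c5's peers cover all but 8, so r8c5=8.
Step 36. [r9c7∈{8}] r9c7 is down to just 8. So r9c7=8.
Step 37. [r5c8∈{7}] r5c8 has the single candidate 7, so r5c8=7.
Step 38. [r7c2∈{3}] nothing but 3 survives at r7c2. So r7c2=3.
Step 39. [r5c2∈{5}] only 5 remains possible at r5c2, so r5c2=5.

Answer: 5 8 4 7 9 2 3 1 6 / 3 7 1 8 6 5 4 2 9 / 6 9 2 4 1 3 7 5 8 / 1 4 9 6 3 7 2 8 5 / 2 5 8 9 4 1 6 7 3 / 7 6 3 5 2 8 1 9 4 / 8 3 6 1 7 9 5 4 2 / 4 1 5 2 8 6 9 3 7 / 9 2 7 3 5 4 8 6 1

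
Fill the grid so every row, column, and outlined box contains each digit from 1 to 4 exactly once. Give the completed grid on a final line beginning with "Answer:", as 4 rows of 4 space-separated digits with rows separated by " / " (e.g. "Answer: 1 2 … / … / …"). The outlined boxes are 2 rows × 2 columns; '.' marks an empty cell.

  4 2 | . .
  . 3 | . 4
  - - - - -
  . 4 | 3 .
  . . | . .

Step 1. [r4c2∈{1}] r4c2's peers cover all but 1, so r4c2=1.
Step 2. [r4c4∈{2}] nothing but 2 survives at r4c4 ⇒ r4c4=2.
Step 3. [r1c3∈{1}] r1c3 has the single candidate 1, so r1c3=1.
Step 4. [r3c1∈{2}] r3c1 is down to just 2, so r3c1=2.
Step 5. [r1c4∈{3}] r1c4 is down to just 3, so r1c4=3.
Step 6. [r3c4∈{1}] r3c4's peers cover all but 1 ⇒ r3c4=1.
Step 7. [r4c3∈{4}] r4c3's peers cover all but 4. So r4c3=4.
Step 8. [r2c3∈{2}] only 2 remains possible at r2c3, so r2c3=2.
Step 9. [r4c1∈{3}] r4c1's peers cover all but 3 ⇒ r4c1=3.
Step 10. [r2c1∈{1}] nothing but 1 survives at r2c1 ⇒ r2c1=1.

Answer: 4 2 1 3 / 1 3 2 4 / 2 4 3 1 / 3 1 4 2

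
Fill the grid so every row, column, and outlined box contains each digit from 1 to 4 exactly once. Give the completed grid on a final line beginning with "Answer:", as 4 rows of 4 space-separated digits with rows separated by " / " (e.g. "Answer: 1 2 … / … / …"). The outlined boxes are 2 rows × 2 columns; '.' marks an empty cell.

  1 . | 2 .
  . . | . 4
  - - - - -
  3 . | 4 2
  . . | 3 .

Step 1. [r2c2∈{2,3}] 3 has one home in row 2: r2c2. So r2c2=3.
Step 2. [r4c2∈{1,2,4}] 2 has one home in col 2: r4c2 ⇒ r4c2=2.
Step 3. [r4c1∈{4}] nothing but 4 survives at r4c1, so r4c1=4.
Step 4. [r1c2∈{4}] only 4 remains possible at r1c2, so r1c2=4.
Step 5. [r3c2∈{1}] r3c2 is down to just 1, so r3c2=1.
Step 6. [r2c1∈{2}] only 2 remains possible at r2c1. So r2c1=2.
Step 7. [r4c4∈{1}] only 1 remains possible at r4c4, so r4c4=1.
Step 8. [r1c4∈{3}] only 3 remains possible at r1c4. So r1c4=3.
Step 9. [r2c3∈{1}] r2c3 is down to just 1, so r2c3=1.

Answer: 1 4 2 3 / 2 3 1 4 / 3 1 4 2 / 4 2 3 1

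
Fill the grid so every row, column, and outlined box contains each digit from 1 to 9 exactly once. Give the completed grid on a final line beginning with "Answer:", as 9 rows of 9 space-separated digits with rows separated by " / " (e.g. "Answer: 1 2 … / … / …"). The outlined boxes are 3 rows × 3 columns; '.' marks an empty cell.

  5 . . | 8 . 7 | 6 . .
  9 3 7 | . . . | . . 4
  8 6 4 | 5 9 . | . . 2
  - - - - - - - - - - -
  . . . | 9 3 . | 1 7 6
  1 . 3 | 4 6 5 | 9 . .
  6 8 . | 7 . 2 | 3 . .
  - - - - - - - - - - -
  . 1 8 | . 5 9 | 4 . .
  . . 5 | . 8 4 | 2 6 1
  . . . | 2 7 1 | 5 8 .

Step 1. [r7c8∈{3}] r7c8's peers cover all but 3 ⇒ r7c8=3.
Step 2. [r1c2∈{2}] r1c2's peers cover all but 2. So r1c2=2.
Step 3. [r2c4∈{1,6}] in col 4, 1 fits only at r2c4, so r2c4=1.
Step 4. [r8c2∈{7,9}] row 8 places 9 nowhere but r8c2 ⇒ r8c2=9.
Step 5. [r9c2∈{4}] r9c2 has the single candidate 4 ⇒ r9c2=4.
Step 6. [r1c8∈{1,9}] across col 8, 9 lands solely at r1c8. So r1c8=9.
Step 7. [r8c1∈{3,7}] in row 8, 7 fits only at r8c1. So r8c1=7.
Step 8. [r6c8∈{4,5}] row 6 places 4 nowhere but r6c8 ⇒ r6c8=4.
Step 9. [r7c1∈{2}] only 2 remains possible at r7c1. So r7c1=2.
Step 10. [r6c5∈{1}] only 1 remains possible at r6c5. So r6c5=1.
Step 11. [r2c5∈{2}] nothing but 2 survives at r2c5 ⇒ r2c5=2.
Step 12. [r1c9∈{3}] only 3 remains possible at r1c9. So r1c9=3.
Step 13. [r6c3∈{9}] only 9 remains possible at r6c3. So r6c3=9.
Step 14. [r7c4∈{6}] r7c4's peers cover all but 6 ⇒ r7c4=6.
Step 15. [r5c2∈{7}] r5c2 has the single candidate 7. So r5c2=7.
Step 16. [r3c7∈{7}] nothing but 7 survives at r3c7. So r3c7=7.
Step 17. [r9c1∈{3}] r9c1 has the single candidate 3, so r9c1=3.
Step 18. [r4c2∈{5}] only 5 remains possible at r4c2 ⇒ r4c2=5.
Step 19. [r2c7∈{8}] nothing but 8 survives at r2c7, so r2c7=8.
Step 20. [r9c9∈{9}] r9c9 is down to just 9 ⇒ r9c9=9.
Step 21. [r1c5∈{4}] r1c5's peers cover all but 4, so r1c5=4.
Step 22. [r8c4∈{3}] only 3 remains possible at r8c4, so r8c4=3.
Step 23. [r4c3∈{2}] only 2 remains possible at r4c3. So r4c3=2.
Step 24. [r3c6∈{3}] r3c6's peers cover all but 3. So r3c6=3.
Step 25. [r7c9∈{7}] r7c9 has the single candidate 7, so r7c9=7.
Step 26. [r2c8∈{5}] r2c8 has the single candidate 5 ⇒ r2c8=5.
Step 27. [r2c6∈{6}] r2c6 is down to just 6, so r2c6=6.
Step 28. [r6c9∈{5}] only 5 remains possible at r6c9. So r6c9=5.
Step 29. [r5c9∈{8}] r5c9 is down to just 8. So r5c9=8.
Step 30. [r1c3∈{1}] r1c3 is down to just 1, so r1c3=1.
Step 31. [r4c6∈{8}] r4c6 has the single candidate 8, so r4c6=8.
Step 32. [r3c8∈{1}] r3c8's peers cover all but 1. So r3c8=1.
Step 33. [r5c8∈{2}] r5c8 has the single candidate 2, so r5c8=2.
Step 34. [r4c1∈{4}] only 4 remains possible at r4c1. So r4c1=4.
Step 35. [r9c3∈{6}] only 6 remains possible at r9c3. So r9c3=6.

Answer: 5 2 1 8 4 7 6 9 3 / 9 3 7 1 2 6 8 5 4 / 8 6 4 5 9 3 7 1 2 / 4 5 2 9 3 8 1 7 6 / 1 7 3 4 6 5 9 2 8 / 6 8 9 7 1 2 3 4 5 / 2 1 8 6 5 9 4 3 7 / 7 9 5 3 8 4 2 6 1 / 3 4 6 2 7 1 5 8 9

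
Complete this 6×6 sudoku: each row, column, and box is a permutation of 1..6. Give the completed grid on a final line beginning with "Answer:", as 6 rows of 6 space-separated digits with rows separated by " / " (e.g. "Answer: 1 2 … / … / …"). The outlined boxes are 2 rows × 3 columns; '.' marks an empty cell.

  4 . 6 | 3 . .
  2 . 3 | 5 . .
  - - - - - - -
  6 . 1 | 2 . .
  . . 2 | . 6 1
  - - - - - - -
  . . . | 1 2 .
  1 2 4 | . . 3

Step 1. [r5c6∈{4,5,6}] 4 has one home in row 5: r5c6 ⇒ r5c6=4.
Step 2. [r1c2∈{1,5}] in row 1, 5 fits only at r1c2 ⇒ r1c2=5.
Step 3. [r3c5∈{3,4,5}] 3 has one home in col 5: r3c5, so r3c5=3.
Step 4. [r4c1∈{3,5}] row 4 places 5 nowhere but r4c1. So r4c1=5.
Step 5. [r4c2∈{3,4}] row 4 places 3 nowhere but r4c2. So r4c2=3.
Step 6. [r2c2∈{1}] r2c2's peers cover all but 1 ⇒ r2c2=1.
Step 7. [r5c1∈{3}] r5c1 is down to just 3 ⇒ r5c1=3.
Step 8. [r1c5∈{1}] r1c5's peers cover all but 1. So r1c5=1.
Step 9. [r2c5∈{4}] only 4 remains possible at r2c5, so r2c5=4.
Step 10. [r5c2∈{6}] r5c2 is down to just 6, so r5c2=6.
Step 11. [r3c6∈{5}] only 5 remains possible at r3c6. So r3c6=5.
Step 12. [r2c6∈{6}] r2c6 has the single candidate 6, so r2c6=6.
Step 13. [r1c6∈{2}] r1c6 has the single candidate 2. So r1c6=2.
Step 14. [r4c4∈{4}] r4c4 has the single candidate 4. So r4c4=4.
Step 15. [r6c5∈{5}] only 5 remains possible at r6c5, so r6c5=5.
Step 16. [r5c3∈{5}] r5c3's peers cover all but 5, so r5c3=5.
Step 17. [r3c2∈{4}] r3c2 is down to just 4, so r3c2=4.
Step 18. [r6c4∈{6}] only 6 remains possible at r6c4. So r6c4=6.

Answer: 4 5 6 3 1 2 / 2 1 3 5 4 6 / 6 4 1 2 3 5 / 5 3 2 4 6 1 / 3 6 5 1 2 4 / 1 2 4 6 5 3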